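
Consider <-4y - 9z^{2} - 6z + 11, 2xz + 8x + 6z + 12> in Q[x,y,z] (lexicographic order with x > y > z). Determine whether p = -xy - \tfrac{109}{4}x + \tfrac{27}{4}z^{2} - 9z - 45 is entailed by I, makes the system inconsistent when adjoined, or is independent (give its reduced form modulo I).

First compute the reduced Gröbner basis of I by Buchberger's algorithm.
f_1 = -4y - 9z^{2} - 6z + 11, LT = y.
f_2 = 2xz + 8x + 6z + 12, LT = xz.

The S-polynomials (S(f_1,f_2)) all reduce to 0 modulo the current basis, so we have a Gröbner basis.
Inter-reduce: drop elements whose leading term is divisible by another's, tail-reduce, and make monic.
Reduced Gröbner basis: {xz + 4x + 3z + 6, y + \tfrac{9}{4}z^{2} + \tfrac{3}{2}z - \tfrac{11}{4}}.
Label its elements g_1 = xz + 4x + 3z + 6, g_2 = y + \tfrac{9}{4}z^{2} + \tfrac{3}{2}z - \tfrac{11}{4}.

Reduce p = -xy - \tfrac{109}{4}x + \tfrac{27}{4}z^{2} - 9z - 45 modulo G:
  leading term xy: subtract (-x)·g_2 from -xy - \tfrac{109}{4}x + \tfrac{27}{4}z^{2} - 9z - 45 → \tfrac{9}{4}xz^{2} + \tfrac{3}{2}xz - 30x + \tfrac{27}{4}z^{2} - 9z - 45
  leading term xz^{2}: subtract (\tfrac{9}{4}z)·g_1 from \tfrac{9}{4}xz^{2} + \tfrac{3}{2}xz - 30x + \tfrac{27}{4}z^{2} - 9z - 45 → -\tfrac{15}{2}xz - 30x - \tfrac{45}{2}z - 45
  leading term xz: subtract (-\tfrac{15}{2})·g_1 from -\tfrac{15}{2}xz - 30x - \tfrac{45}{2}z - 45 → 0
  normal form = 0.
Since the normal form is 0, p ∈ I.

Ideal membership is decidable via reduction modulo a Gröbner basis.

-xy - \tfrac{109}{4}x + \tfrac{27}{4}z^{2} - 9z - 45 lies in I (it reduces to 0).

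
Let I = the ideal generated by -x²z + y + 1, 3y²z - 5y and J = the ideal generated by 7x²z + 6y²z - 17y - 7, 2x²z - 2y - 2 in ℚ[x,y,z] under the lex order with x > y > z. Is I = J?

Since reduced Gröbner bases are canonical representatives of ideals under a given ordering, it suffices to compute and compare them.
Buchberger on the first generating set:
f_1 = -x²z + y + 1, LT = x²z.
f_2 = 3y²z - 5y, LT = y²z.

S(f_1,f_2): lcm = x²y²z. S = 5/3x²y - y³ - y².
  reduce S modulo (f_1, f_2):
  remainder 5/3x²y - y³ - y² ≠ 0; add g_3 = 5/3x²y - y³ - y² to the basis.

The other S-polynomials (S(f_1,g_3), S(f_2,g_3)) all reduce to 0 modulo the current basis, so we have a Gröbner basis.
Inter-reduce: drop elements whose leading term is divisible by another's, tail-reduce, and make monic.
Reduced Gröbner basis: {x²y - ⅗y³ - ⅗y², x²z - y - 1, y²z - 5/3y}.

Buchberger on the second generating set:
h_1 = 7x²z + 6y²z - 17y - 7, LT = x²z.
h_2 = 2x²z - 2y - 2, LT = x²z.

S(h_1,h_2): lcm = x²z. S = 6/7y²z - 10/7y.
  reduce S modulo (h_1, h_2):
  remainder 6/7y²z - 10/7y ≠ 0; add k_3 = 6/7y²z - 10/7y to the basis.

S(h_1,k_3): lcm = x²y²z. S = 5/3x²y + 6/7y⁴z - 17/7y³ - y².
  reduce S modulo (h_1, h_2, k_3):
  remainder 5/3x²y - y³ - y² ≠ 0; add k_4 = 5/3x²y - y³ - y² to the basis.

The other S-polynomials (S(h_2,k_3), S(h_1,k_4), S(h_2,k_4), S(k_3,k_4)) all reduce to 0 modulo the current basis, so we have a Gröbner basis.
Inter-reduce: drop elements whose leading term is divisible by another's, tail-reduce, and make monic.
Reduced Gröbner basis: {x²y - ⅗y³ - ⅗y², x²z - y - 1, y²z - 5/3y}.

These coincide, so the ideals are equal.

Yes, the ideals are equal.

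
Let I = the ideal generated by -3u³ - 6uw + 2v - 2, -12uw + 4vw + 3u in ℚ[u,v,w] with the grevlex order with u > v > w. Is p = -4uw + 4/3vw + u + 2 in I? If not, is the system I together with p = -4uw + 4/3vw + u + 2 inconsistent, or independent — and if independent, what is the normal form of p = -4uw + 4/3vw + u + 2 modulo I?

First compute the reduced Gröbner basis of I by Buchberger's algorithm.
f_1 = -3u³ - 6uw + 2v - 2, LT = u³.
f_2 = -12uw + 4vw + 3u, LT = uw.

S(f_1,f_2): lcm = u³w. S = ⅓u²vw + ¼u³ + 2uw² - ⅔vw + ⅔w.
  leading term u²vw: subtract (-1/36uv)·f_2 from ⅓u²vw + ¼u³ + 2uw² - ⅔vw + ⅔w → 1/9uv²w + ¼u³ + 1/12u²v + 2uw² - ⅔vw + ⅔w
  leading term uv²w: subtract (-1/108v²)·f_2 from 1/9uv²w + ¼u³ + 1/12u²v + 2uw² - ⅔vw + ⅔w → 1/27v³w + ¼u³ + 1/12u²v + 1/36uv² + 2uw² - ⅔vw + ⅔w
  leading term v³w: no divisor's leading term divides it; move 1/27v³w to the remainder.
  leading term u³: subtract (-1/12)·f_1 from ¼u³ + 1/12u²v + 1/36uv² + 2uw² - ⅔vw + ⅔w → 1/12u²v + 1/36uv² + 2uw² - ½uw - ⅔vw + ⅙v + ⅔w - ⅙
  leading term u²v: no divisor's leading term divides it; move 1/12u²v to the remainder.
  leading term uv²: no divisor's leading term divides it; move 1/36uv² to the remainder.
  leading term uw²: subtract (-⅙w)·f_2 from 2uw² - ½uw - ⅔vw + ⅙v + ⅔w - ⅙ → ⅔vw² - ⅔vw + ⅙v + ⅔w - ⅙
  leading term vw²: no divisor's leading term divides it; move ⅔vw² to the remainder.
  leading term vw: no divisor's leading term divides it; move -⅔vw to the remainder.
  leading term v: no divisor's leading term divides it; move ⅙v to the remainder.
  leading term w: no divisor's leading term divides it; move ⅔w to the remainder.
  leading term 1: no divisor's leading term divides it; move -⅙ to the remainder.
  remainder 1/27v³w + 1/12u²v + 1/36uv² + ⅔vw² - ⅔vw + ⅙v + ⅔w - ⅙ ≠ 0; add h_3 = 1/27v³w + 1/12u²v + 1/36uv² + ⅔vw² - ⅔vw + ⅙v + ⅔w - ⅙ to the basis.

The other S-polynomials (S(f_1,h_3), S(f_2,h_3)) all reduce to 0 modulo the current basis, so we have a Gröbner basis.
Inter-reduce: drop elements whose leading term is divisible by another's, tail-reduce, and make monic.
Reduced Gröbner basis: {v³w + 9/4u²v + ¾uv² + 18vw² - 18vw + 9/2v + 18w - 9/2, u³ + ⅔vw + ½u - ⅔v + ⅔, uw - ⅓vw - ¼u}.
Label its elements g_1 = v³w + 9/4u²v + ¾uv² + 18vw² - 18vw + 9/2v + 18w - 9/2, g_2 = u³ + ⅔vw + ½u - ⅔v + ⅔, g_3 = uw - ⅓vw - ¼u.

Reduce p = -4uw + 4/3vw + u + 2 modulo G:
  leading term uw: subtract (-4)·g_3 from -4uw + 4/3vw + u + 2 → 2
  leading term 1: no divisor's leading term divides it; move 2 to the remainder.
  normal form = 2.
The normal form is nonzero, so p ∉ I. Since p minus its normal form lies in I, I + (p) = I + (r) where r = 2; decide whether this ideal is the whole ring.
Here r = 2 is a nonzero constant, hence a unit: 1 ∈ I + (p), the Gröbner basis of I + (p) is {1}, and the enlarged system has no common solution — adjoining p is inconsistent.

The remainder on division by a Gröbner basis is unique — it is the normal form.

Adjoining -4uw + 4/3vw + u + 2 makes the ideal the whole ring: the system is inconsistent.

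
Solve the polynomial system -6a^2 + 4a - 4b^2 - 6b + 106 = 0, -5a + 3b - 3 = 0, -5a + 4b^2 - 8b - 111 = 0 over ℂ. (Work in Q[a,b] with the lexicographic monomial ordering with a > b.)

{(-3, -4)}

Compute a lex Gröbner basis by Buchberger's algorithm.
f_1 = -6a^2 + 4a - 4b^2 - 6b + 106, LT = a^2.
f_2 = -5a + 3b - 3, LT = a.
f_3 = -5a + 4b^2 - 8b - 111, LT = a.

S(f_1,f_2): lcm = a^2. S = 3/5ab - 19/15a + 2/3b^2 + b - 53/3.
  leading term ab: subtract (-3/25b)·f_2 from 3/5ab - 19/15a + 2/3b^2 + b - 53/3 → -19/15a + 77/75b^2 + 16/25b - 53/3
  leading term a: subtract (19/75)·f_2 from -19/15a + 77/75b^2 + 16/25b - 53/3 → 77/75b^2 - 3/25b - 1268/75
  leading term b^2: no divisor's leading term divides it; move 77/75b^2 to the remainder.
  leading term b: no divisor's leading term divides it; move -3/25b to the remainder.
  leading term 1: no divisor's leading term divides it; move -1268/75 to the remainder.
  remainder 77/75b^2 - 3/25b - 1268/75 ≠ 0; add h_4 = 77/75b^2 - 3/25b - 1268/75 to the basis.

S(f_1,f_3): lcm = a^2. S = 4/5ab^2 - 8/5ab - 343/15a + 2/3b^2 + b - 53/3.
  leading term ab^2: subtract (-4/25b^2)·f_2 from 4/5ab^2 - 8/5ab - 343/15a + 2/3b^2 + b - 53/3 → -8/5ab - 343/15a + 12/25b^3 + 14/75b^2 + b - 53/3
  leading term ab: subtract (8/25b)·f_2 from -8/5ab - 343/15a + 12/25b^3 + 14/75b^2 + b - 53/3 → -343/15a + 12/25b^3 - 58/75b^2 + 49/25b - 53/3
  leading term a: subtract (343/75)·f_2 from -343/15a + 12/25b^3 - 58/75b^2 + 49/25b - 53/3 → 12/25b^3 - 58/75b^2 - 294/25b - 296/75
  leading term b^3: subtract (36/77b)·h_4 from 12/25b^3 - 58/75b^2 - 294/25b - 296/75 → -4142/5775b^2 - 7422/1925b - 296/75
  leading term b^2: subtract (-4142/5929)·h_4 from -4142/5775b^2 - 7422/1925b - 296/75 → -116784/29645b - 467136/29645
  leading term b: no divisor's leading term divides it; move -116784/29645b to the remainder.
  leading term 1: no divisor's leading term divides it; move -467136/29645 to the remainder.
  remainder -116784/29645b - 467136/29645 ≠ 0; add h_5 = -116784/29645b - 467136/29645 to the basis.

The other S-polynomials (S(f_2,f_3), S(f_1,h_4), S(f_2,h_4), S(f_3,h_4), S(f_1,h_5), S(f_2,h_5), S(f_3,h_5), S(h_4,h_5)) all reduce to 0 modulo the current basis, so we have a Gröbner basis.
Inter-reduce: drop elements whose leading term is divisible by another's, tail-reduce, and make monic.
Reduced Gröbner basis: {a + 3, b + 4}.

From the last basis element, b + 4 = 0, so b takes values in {-4}. Each choice, substituted upward through the basis, yields the corresponding point(s) of the solution set.
  b = -4: the earlier basis element becomes a + 3 = 0, giving a = -3 — point (-3, -4).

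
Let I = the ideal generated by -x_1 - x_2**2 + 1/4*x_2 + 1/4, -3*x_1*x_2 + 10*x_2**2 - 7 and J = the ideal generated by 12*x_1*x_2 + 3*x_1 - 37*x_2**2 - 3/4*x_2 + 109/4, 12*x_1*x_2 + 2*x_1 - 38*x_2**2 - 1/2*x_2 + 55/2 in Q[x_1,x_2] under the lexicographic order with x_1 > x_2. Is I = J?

Yes, the ideals are equal.

Since reduced Gröbner bases are canonical representatives of ideals under a given ordering, it suffices to compute and compare them.
Buchberger on the first generating set:
f_1 = -x_1 - x_2**2 + 1/4*x_2 + 1/4, LT = x_1.
f_2 = -3*x_1*x_2 + 10*x_2**2 - 7, LT = x_1*x_2.

S(f_1,f_2): lcm = x_1*x_2. S = x_2**3 + 37/12*x_2**2 - 1/4*x_2 - 7/3.
  reduce S modulo (f_1, f_2):
  remainder x_2**3 + 37/12*x_2**2 - 1/4*x_2 - 7/3 ≠ 0; add g_3 = x_2**3 + 37/12*x_2**2 - 1/4*x_2 - 7/3 to the basis.

The other S-polynomials (S(f_1,g_3), S(f_2,g_3)) all reduce to 0 modulo the current basis, so we have a Gröbner basis.
Inter-reduce: drop elements whose leading term is divisible by another's, tail-reduce, and make monic.
Reduced Gröbner basis: {x_1 + x_2**2 - 1/4*x_2 - 1/4, x_2**3 + 37/12*x_2**2 - 1/4*x_2 - 7/3}.

Buchberger on the second generating set:
h_1 = 12*x_1*x_2 + 3*x_1 - 37*x_2**2 - 3/4*x_2 + 109/4, LT = x_1*x_2.
h_2 = 12*x_1*x_2 + 2*x_1 - 38*x_2**2 - 1/2*x_2 + 55/2, LT = x_1*x_2.

S(h_1,h_2): lcm = x_1*x_2. S = 1/12*x_1 + 1/12*x_2**2 - 1/48*x_2 - 1/48.
  reduce S modulo (h_1, h_2):
  remainder 1/12*x_1 + 1/12*x_2**2 - 1/48*x_2 - 1/48 ≠ 0; add k_3 = 1/12*x_1 + 1/12*x_2**2 - 1/48*x_2 - 1/48 to the basis.

S(h_1,k_3): lcm = x_1*x_2. S = 1/4*x_1 - x_2**3 - 17/6*x_2**2 + 3/16*x_2 + 109/48.
  reduce S modulo (h_1, h_2, k_3):
  remainder -x_2**3 - 37/12*x_2**2 + 1/4*x_2 + 7/3 ≠ 0; add k_4 = -x_2**3 - 37/12*x_2**2 + 1/4*x_2 + 7/3 to the basis.

The other S-polynomials (S(h_2,k_3), S(h_1,k_4), S(h_2,k_4), S(k_3,k_4)) all reduce to 0 modulo the current basis, so we have a Gröbner basis.
Inter-reduce: drop elements whose leading term is divisible by another's, tail-reduce, and make monic.
Reduced Gröbner basis: {x_1 + x_2**2 - 1/4*x_2 - 1/4, x_2**3 + 37/12*x_2**2 - 1/4*x_2 - 7/3}.

The two bases agree; hence the ideals are identical.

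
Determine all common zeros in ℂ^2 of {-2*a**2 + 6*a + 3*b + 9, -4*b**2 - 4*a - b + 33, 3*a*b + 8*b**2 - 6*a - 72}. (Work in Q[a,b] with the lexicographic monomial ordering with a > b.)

{(0, -3)}

Compute a lex Gröbner basis by Buchberger's algorithm.
f_1 = -2*a**2 + 6*a + 3*b + 9, LT = a**2.
f_2 = -4*a - 4*b**2 - b + 33, LT = a.
f_3 = 3*a*b - 6*a + 8*b**2 - 72, LT = a*b.

S(f_1,f_2): lcm = a**2. S = -a*b**2 - 1/4*a*b + 21/4*a - 3/2*b - 9/2.
  leading term a*b**2: subtract (1/4*b**2)·f_2 from -a*b**2 - 1/4*a*b + 21/4*a - 3/2*b - 9/2 → -1/4*a*b + 21/4*a + b**4 + 1/4*b**3 - 33/4*b**2 - 3/2*b - 9/2
  leading term a*b: subtract (1/16*b)·f_2 from -1/4*a*b + 21/4*a + b**4 + 1/4*b**3 - 33/4*b**2 - 3/2*b - 9/2 → 21/4*a + b**4 + 1/2*b**3 - 131/16*b**2 - 57/16*b - 9/2
  leading term a: subtract (-21/16)·f_2 from 21/4*a + b**4 + 1/2*b**3 - 131/16*b**2 - 57/16*b - 9/2 → b**4 + 1/2*b**3 - 215/16*b**2 - 39/8*b + 621/16
  leading term b**4: no divisor's leading term divides it; move b**4 to the remainder.
  leading term b**3: no divisor's leading term divides it; move 1/2*b**3 to the remainder.
  leading term b**2: no divisor's leading term divides it; move -215/16*b**2 to the remainder.
  leading term b: no divisor's leading term divides it; move -39/8*b to the remainder.
  leading term 1: no divisor's leading term divides it; move 621/16 to the remainder.
  remainder b**4 + 1/2*b**3 - 215/16*b**2 - 39/8*b + 621/16 ≠ 0; add h_4 = b**4 + 1/2*b**3 - 215/16*b**2 - 39/8*b + 621/16 to the basis.

S(f_1,f_3): lcm = a**2*b. S = 2*a**2 - 8/3*a*b**2 - 3*a*b + 24*a - 3/2*b**2 - 9/2*b.
  leading term a**2: subtract (-1)·f_1 from 2*a**2 - 8/3*a*b**2 - 3*a*b + 24*a - 3/2*b**2 - 9/2*b → -8/3*a*b**2 - 3*a*b + 30*a - 3/2*b**2 - 3/2*b + 9
  leading term a*b**2: subtract (2/3*b**2)·f_2 from -8/3*a*b**2 - 3*a*b + 30*a - 3/2*b**2 - 3/2*b + 9 → -3*a*b + 30*a + 8/3*b**4 + 2/3*b**3 - 47/2*b**2 - 3/2*b + 9
  leading term a*b: subtract (3/4*b)·f_2 from -3*a*b + 30*a + 8/3*b**4 + 2/3*b**3 - 47/2*b**2 - 3/2*b + 9 → 30*a + 8/3*b**4 + 11/3*b**3 - 91/4*b**2 - 105/4*b + 9
  leading term a: subtract (-15/2)·f_2 from 30*a + 8/3*b**4 + 11/3*b**3 - 91/4*b**2 - 105/4*b + 9 → 8/3*b**4 + 11/3*b**3 - 211/4*b**2 - 135/4*b + 513/2
  leading term b**4: subtract (8/3)·h_4 from 8/3*b**4 + 11/3*b**3 - 211/4*b**2 - 135/4*b + 513/2 → 7/3*b**3 - 203/12*b**2 - 83/4*b + 153
  leading term b**3: no divisor's leading term divides it; move 7/3*b**3 to the remainder.
  leading term b**2: no divisor's leading term divides it; move -203/12*b**2 to the remainder.
  leading term b: no divisor's leading term divides it; move -83/4*b to the remainder.
  leading term 1: no divisor's leading term divides it; move 153 to the remainder.
  remainder 7/3*b**3 - 203/12*b**2 - 83/4*b + 153 ≠ 0; add h_5 = 7/3*b**3 - 203/12*b**2 - 83/4*b + 153 to the basis.

S(f_2,f_3): lcm = a*b. S = 2*a + b**3 - 29/12*b**2 - 33/4*b + 24.
  leading term a: subtract (-1/2)·f_2 from 2*a + b**3 - 29/12*b**2 - 33/4*b + 24 → b**3 - 53/12*b**2 - 35/4*b + 81/2
  leading term b**3: subtract (3/7)·h_5 from b**3 - 53/12*b**2 - 35/4*b + 81/2 → 17/6*b**2 + 1/7*b - 351/14
  leading term b**2: no divisor's leading term divides it; move 17/6*b**2 to the remainder.
  leading term b: no divisor's leading term divides it; move 1/7*b to the remainder.
  leading term 1: no divisor's leading term divides it; move -351/14 to the remainder.
  remainder 17/6*b**2 + 1/7*b - 351/14 ≠ 0; add h_6 = 17/6*b**2 + 1/7*b - 351/14 to the basis.

S(f_3,h_4): lcm = a*b**4. S = -5/2*a*b**3 + 215/16*a*b**2 + 39/8*a*b - 621/16*a + 8/3*b**5 - 24*b**3.
  leading term a*b**3: subtract (5/8*b**3)·f_2 from -5/2*a*b**3 + 215/16*a*b**2 + 39/8*a*b - 621/16*a + 8/3*b**5 - 24*b**3 → 215/16*a*b**2 + 39/8*a*b - 621/16*a + 31/6*b**5 + 5/8*b**4 - 357/8*b**3
  leading term a*b**2: subtract (-215/64*b**2)·f_2 from 215/16*a*b**2 + 39/8*a*b - 621/16*a + 31/6*b**5 + 5/8*b**4 - 357/8*b**3 → 39/8*a*b - 621/16*a + 31/6*b**5 - 205/16*b**4 - 3071/64*b**3 + 7095/64*b**2
  leading term a*b: subtract (-39/32*b)·f_2 from 39/8*a*b - 621/16*a + 31/6*b**5 - 205/16*b**4 - 3071/64*b**3 + 7095/64*b**2 → -621/16*a + 31/6*b**5 - 205/16*b**4 - 3383/64*b**3 + 7017/64*b**2 + 1287/32*b
  leading term a: subtract (621/64)·f_2 from -621/16*a + 31/6*b**5 - 205/16*b**4 - 3383/64*b**3 + 7017/64*b**2 + 1287/32*b → 31/6*b**5 - 205/16*b**4 - 3383/64*b**3 + 9501/64*b**2 + 3195/64*b - 20493/64
  leading term b**5: subtract (31/6*b)·h_4 from 31/6*b**5 - 205/16*b**4 - 3383/64*b**3 + 9501/64*b**2 + 3195/64*b - 20493/64 → -739/48*b**4 + 3181/192*b**3 + 11113/64*b**2 - 9639/64*b - 20493/64
  leading term b**4: subtract (-739/48)·h_4 from -739/48*b**4 + 3181/192*b**3 + 11113/64*b**2 - 9639/64*b - 20493/64 → 1553/64*b**3 - 25529/768*b**2 - 28885/128*b + 71001/256
  leading term b**3: subtract (4659/448)·h_5 from 1553/64*b**3 - 25529/768*b**2 - 28885/128*b + 71001/256 → 54791/384*b**2 - 17693/1792*b - 2354301/1792
  leading term b**2: subtract (3223/64)·h_6 from 54791/384*b**2 - 17693/1792*b - 2354301/1792 → -30585/1792*b - 91755/1792
  leading term b: no divisor's leading term divides it; move -30585/1792*b to the remainder.
  leading term 1: no divisor's leading term divides it; move -91755/1792 to the remainder.
  remainder -30585/1792*b - 91755/1792 ≠ 0; add h_7 = -30585/1792*b - 91755/1792 to the basis.

The other S-polynomials (S(f_1,h_4), S(f_2,h_4), S(f_1,h_5), S(f_2,h_5), S(f_3,h_5), S(h_4,h_5), S(f_1,h_6), S(f_2,h_6), S(f_3,h_6), S(h_4,h_6), S(h_5,h_6), S(f_1,h_7), S(f_2,h_7), S(f_3,h_7), S(h_4,h_7), S(h_5,h_7), S(h_6,h_7)) all reduce to 0 modulo the current basis, so we have a Gröbner basis.
Inter-reduce: drop elements whose leading term is divisible by another's, tail-reduce, and make monic.
Reduced Gröbner basis: {a, b + 3}.

A lex Gröbner basis eliminates variables successively. Here b + 3 depends only on b, with roots {-3}; lifting each root through the earlier basis elements recovers the full solutions.
  b = -3: the earlier basis element becomes a = 0, giving a = 0 — point (0, -3).
Check: every point annihilates each of the original generators.
This is the nonlinear analogue of row-reducing a linear system.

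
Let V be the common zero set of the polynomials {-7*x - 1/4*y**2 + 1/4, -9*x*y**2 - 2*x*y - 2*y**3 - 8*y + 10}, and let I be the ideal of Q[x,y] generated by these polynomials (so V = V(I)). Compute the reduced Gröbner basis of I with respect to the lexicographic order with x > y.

G = {x + 1/28*y**2 - 1/28, y**4 - 6*y**3 - y**2 - 226/9*y + 280/9}

f_1 = -7*x - 1/4*y**2 + 1/4, LT = x.
f_2 = -9*x*y**2 - 2*x*y - 2*y**3 - 8*y + 10, LT = x*y**2.

S(f_1,f_2): lcm = x*y**2. S = -2/9*x*y + 1/28*y**4 - 2/9*y**3 - 1/28*y**2 - 8/9*y + 10/9.
  leading term x*y: subtract (2/63*y)·f_1 from -2/9*x*y + 1/28*y**4 - 2/9*y**3 - 1/28*y**2 - 8/9*y + 10/9 → 1/28*y**4 - 3/14*y**3 - 1/28*y**2 - 113/126*y + 10/9
  leading term y**4: no divisor's leading term divides it; move 1/28*y**4 to the remainder.
  leading term y**3: no divisor's leading term divides it; move -3/14*y**3 to the remainder.
  leading term y**2: no divisor's leading term divides it; move -1/28*y**2 to the remainder.
  leading term y: no divisor's leading term divides it; move -113/126*y to the remainder.
  leading term 1: no divisor's leading term divides it; move 10/9 to the remainder.
  remainder 1/28*y**4 - 3/14*y**3 - 1/28*y**2 - 113/126*y + 10/9 ≠ 0; add g_3 = 1/28*y**4 - 3/14*y**3 - 1/28*y**2 - 113/126*y + 10/9 to the basis.

The other S-polynomials (S(f_1,g_3), S(f_2,g_3)) all reduce to 0 modulo the current basis, so we have a Gröbner basis.
Inter-reduce: drop elements whose leading term is divisible by another's, tail-reduce, and make monic.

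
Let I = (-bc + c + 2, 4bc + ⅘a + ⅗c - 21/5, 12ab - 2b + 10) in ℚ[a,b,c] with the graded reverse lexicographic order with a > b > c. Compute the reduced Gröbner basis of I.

G = {c² + 187/69c + 118/69, a + 23/4c + 19/4, b + 69/59c + 128/59}

f_1 = -bc + c + 2, LT = bc.
f_2 = 4bc + ⅘a + ⅗c - 21/5, LT = bc.
f_3 = 12ab - 2b + 10, LT = ab.

S(f_1,f_2): lcm = bc. S = -⅕a - 23/20c - 19/20.
  leading term a: no divisor's leading term divides it; move -⅕a to the remainder.
  leading term c: no divisor's leading term divides it; move -23/20c to the remainder.
  leading term 1: no divisor's leading term divides it; move -19/20 to the remainder.
  remainder -⅕a - 23/20c - 19/20 ≠ 0; add g_4 = -⅕a - 23/20c - 19/20 to the basis.

S(f_1,f_3): lcm = abc. S = -ac + ⅙bc - 2a - ⅚c.
  leading term ac: subtract (5c)·g_4 from -ac + ⅙bc - 2a - ⅚c → ⅙bc + 23/4c² - 2a + 47/12c
  leading term bc: subtract (-⅙)·f_1 from ⅙bc + 23/4c² - 2a + 47/12c → 23/4c² - 2a + 49/12c + ⅓
  leading term c²: no divisor's leading term divides it; move 23/4c² to the remainder.
  leading term a: subtract (10)·g_4 from -2a + 49/12c + ⅓ → 187/12c + 59/6
  leading term c: no divisor's leading term divides it; move 187/12c to the remainder.
  leading term 1: no divisor's leading term divides it; move 59/6 to the remainder.
  remainder 23/4c² + 187/12c + 59/6 ≠ 0; add g_5 = 23/4c² + 187/12c + 59/6 to the basis.

S(f_3,g_4): lcm = ab. S = -23/4bc - 59/12b + ⅚.
  leading term bc: subtract (23/4)·f_1 from -23/4bc - 59/12b + ⅚ → -59/12b - 23/4c - 32/3
  leading term b: no divisor's leading term divides it; move -59/12b to the remainder.
  leading term c: no divisor's leading term divides it; move -23/4c to the remainder.
  leading term 1: no divisor's leading term divides it; move -32/3 to the remainder.
  remainder -59/12b - 23/4c - 32/3 ≠ 0; add g_6 = -59/12b - 23/4c - 32/3 to the basis.

The other S-polynomials (S(f_2,f_3), S(f_1,g_4), S(f_2,g_4), S(f_1,g_5), S(f_2,g_5), S(f_3,g_5), S(g_4,g_5), S(f_1,g_6), S(f_2,g_6), S(f_3,g_6), S(g_4,g_6), S(g_5,g_6)) all reduce to 0 modulo the current basis, so we have a Gröbner basis.
Inter-reduce: drop elements whose leading term is divisible by another's, tail-reduce, and make monic.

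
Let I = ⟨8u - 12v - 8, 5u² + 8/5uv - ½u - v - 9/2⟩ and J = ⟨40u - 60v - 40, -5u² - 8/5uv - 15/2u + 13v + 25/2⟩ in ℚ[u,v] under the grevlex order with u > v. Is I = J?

Yes, the ideals are equal.

Two ideals are equal iff their reduced Gröbner bases coincide (the reduced basis is unique for a fixed ordering).
Buchberger on the first generating set:
f_1 = 8u - 12v - 8, LT = u.
f_2 = 5u² + 8/5uv - ½u - v - 9/2, LT = u².

S(f_1,f_2): lcm = u². S = -91/50uv - 9/10u + ⅕v + 9/10.
  reduce S modulo (f_1, f_2):
  remainder -273/100v² - 297/100v ≠ 0; add g_3 = -273/100v² - 297/100v to the basis.

The other S-polynomials (S(f_1,g_3), S(f_2,g_3)) all reduce to 0 modulo the current basis, so we have a Gröbner basis.
Inter-reduce: drop elements whose leading term is divisible by another's, tail-reduce, and make monic.
Reduced Gröbner basis: {v² + 99/91v, u - 3/2v - 1}.

Buchberger on the second generating set:
h_1 = 40u - 60v - 40, LT = u.
h_2 = -5u² - 8/5uv - 15/2u + 13v + 25/2, LT = u².

S(h_1,h_2): lcm = u². S = -91/50uv - 5/2u + 13/5v + 5/2.
  reduce S modulo (h_1, h_2):
  remainder -273/100v² - 297/100v ≠ 0; add k_3 = -273/100v² - 297/100v to the basis.

The other S-polynomials (S(h_1,k_3), S(h_2,k_3)) all reduce to 0 modulo the current basis, so we have a Gröbner basis.
Inter-reduce: drop elements whose leading term is divisible by another's, tail-reduce, and make monic.
Reduced Gröbner basis: {v² + 99/91v, u - 3/2v - 1}.

The two bases agree; hence the ideals are identical.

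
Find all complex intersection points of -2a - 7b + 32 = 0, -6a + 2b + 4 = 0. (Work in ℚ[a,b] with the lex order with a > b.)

Compute a lex Gröbner basis by Buchberger's algorithm.
f_1 = -2a - 7b + 32, LT = a.
f_2 = -6a + 2b + 4, LT = a.

S(f_1,f_2): lcm = a. S = 23/6b - 46/3.
  leading term b: no divisor's leading term divides it; move 23/6b to the remainder.
  leading term 1: no divisor's leading term divides it; move -46/3 to the remainder.
  remainder 23/6b - 46/3 ≠ 0; add h_3 = 23/6b - 46/3 to the basis.

The other S-polynomials (S(f_1,h_3), S(f_2,h_3)) all reduce to 0 modulo the current basis, so we have a Gröbner basis.
Inter-reduce: drop elements whose leading term is divisible by another's, tail-reduce, and make monic.
Reduced Gröbner basis: {a - 2, b - 4}.

The lex basis is triangular: the last element involves only b. Solving b - 4 = 0 gives b ∈ {4}; substituting each value into the earlier elements determines the remaining variables.
  b = 4: the earlier basis element becomes a - 2 = 0, giving a = 2 — point (2, 4).
Substituting each solution back into the original system confirms all equations vanish.

{(2, 4)}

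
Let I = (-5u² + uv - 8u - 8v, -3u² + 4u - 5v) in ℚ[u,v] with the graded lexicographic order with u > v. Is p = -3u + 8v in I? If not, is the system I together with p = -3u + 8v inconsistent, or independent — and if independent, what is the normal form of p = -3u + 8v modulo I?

-3u + 8v is independent of I; its normal form modulo I is -3u + 8v.

First compute the reduced Gröbner basis of I by Buchberger's algorithm.
f_1 = -5u² + uv - 8u - 8v, LT = u².
f_2 = -3u² + 4u - 5v, LT = u².

S(f_1,f_2): lcm = u². S = -⅕uv + 44/15u - 1/15v.
  leading term uv: no divisor's leading term divides it; move -⅕uv to the remainder.
  leading term u: no divisor's leading term divides it; move 44/15u to the remainder.
  leading term v: no divisor's leading term divides it; move -1/15v to the remainder.
  remainder -⅕uv + 44/15u - 1/15v ≠ 0; add h_3 = -⅕uv + 44/15u - 1/15v to the basis.

S(f_1,h_3): lcm = u²v. S = -⅕uv² + 44/3u² + 19/15uv + 8/5v².
  leading term uv²: subtract (v)·h_3 from -⅕uv² + 44/3u² + 19/15uv + 8/5v² → 44/3u² - 5/3uv + 5/3v²
  leading term u²: subtract (-44/15)·f_1 from 44/3u² - 5/3uv + 5/3v² → 19/15uv + 5/3v² - 352/15u - 352/15v
  leading term uv: subtract (-19/3)·h_3 from 19/15uv + 5/3v² - 352/15u - 352/15v → 5/3v² - 44/9u - 215/9v
  leading term v²: no divisor's leading term divides it; move 5/3v² to the remainder.
  leading term u: no divisor's leading term divides it; move -44/9u to the remainder.
  leading term v: no divisor's leading term divides it; move -215/9v to the remainder.
  remainder 5/3v² - 44/9u - 215/9v ≠ 0; add h_4 = 5/3v² - 44/9u - 215/9v to the basis.

S(f_2,h_3): lcm = u²v. S = 44/3u² - 5/3uv + 5/3v².
  leading term u²: subtract (-44/15)·f_1 from 44/3u² - 5/3uv + 5/3v² → 19/15uv + 5/3v² - 352/15u - 352/15v
  leading term uv: subtract (-19/3)·h_3 from 19/15uv + 5/3v² - 352/15u - 352/15v → 5/3v² - 44/9u - 215/9v
  leading term v²: subtract (1)·h_4 from 5/3v² - 44/9u - 215/9v → 0
  remainder 0.

S(f_1,h_4): leading monomials are coprime, so the S-polynomial reduces to 0 (Buchberger's first criterion).
S(f_2,h_4): leading monomials are coprime, so the S-polynomial reduces to 0 (Buchberger's first criterion).
S(h_3,h_4): lcm = uv². S = 44/15u² - ⅓uv + ⅓v².
  leading term u²: subtract (-44/75)·f_1 from 44/15u² - ⅓uv + ⅓v² → 19/75uv + ⅓v² - 352/75u - 352/75v
  leading term uv: subtract (-19/15)·h_3 from 19/75uv + ⅓v² - 352/75u - 352/75v → ⅓v² - 44/45u - 43/9v
  leading term v²: subtract (⅕)·h_4 from ⅓v² - 44/45u - 43/9v → 0
  remainder 0.

Every S-polynomial of the final basis reduces to 0, so we have a Gröbner basis.
Inter-reduce: drop elements whose leading term is divisible by another's, tail-reduce, and make monic.
Reduced Gröbner basis: {u² - 4/3u + 5/3v, uv - 44/3u + ⅓v, v² - 44/15u - 43/3v}.
Label its elements g_1 = u² - 4/3u + 5/3v, g_2 = uv - 44/3u + ⅓v, g_3 = v² - 44/15u - 43/3v.

Reduce p = -3u + 8v modulo G:
  leading term u: no divisor's leading term divides it; move -3u to the remainder.
  leading term v: no divisor's leading term divides it; move 8v to the remainder.
  normal form = -3u + 8v.
The normal form is nonzero, so p ∉ I. Since p minus its normal form lies in I, I + (p) = I + (r) where r = -3u + 8v; decide whether this ideal is the whole ring.
Run Buchberger on G together with r (pairs among the g_i already reduce to 0 since G is a Gröbner basis):
g_1 = u² - 4/3u + 5/3v, LT = u².
g_2 = uv - 44/3u + ⅓v, LT = uv.
g_3 = v² - 44/15u - 43/3v, LT = v².
r = -3u + 8v, LT = u.

S(g_1,g_2): lcm = u²v. S = 44/3u² - 5/3uv + 5/3v².
  leading term u²: subtract (44/3)·g_1 from 44/3u² - 5/3uv + 5/3v² → -5/3uv + 5/3v² + 176/9u - 220/9v
  leading term uv: subtract (-5/3)·g_2 from -5/3uv + 5/3v² + 176/9u - 220/9v → 5/3v² - 44/9u - 215/9v
  leading term v²: subtract (5/3)·g_3 from 5/3v² - 44/9u - 215/9v → 0
  remainder 0.

S(g_1,g_3): leading monomials are coprime, so the S-polynomial reduces to 0 (Buchberger's first criterion).
S(g_1,r): lcm = u². S = 8/3uv - 4/3u + 5/3v.
  leading term uv: subtract (8/3)·g_2 from 8/3uv - 4/3u + 5/3v → 340/9u + 7/9v
  leading term u: subtract (-340/27)·r from 340/9u + 7/9v → 2741/27v
  leading term v: no divisor's leading term divides it; move 2741/27v to the remainder.
  remainder 2741/27v ≠ 0; add m_5 = 2741/27v to the basis.

S(g_2,g_3): lcm = uv². S = 44/15u² - ⅓uv + ⅓v².
  leading term u²: subtract (44/15)·g_1 from 44/15u² - ⅓uv + ⅓v² → -⅓uv + ⅓v² + 176/45u - 44/9v
  leading term uv: subtract (-⅓)·g_2 from -⅓uv + ⅓v² + 176/45u - 44/9v → ⅓v² - 44/45u - 43/9v
  leading term v²: subtract (⅓)·g_3 from ⅓v² - 44/45u - 43/9v → 0
  remainder 0.

S(g_2,r): lcm = uv. S = 8/3v² - 44/3u + ⅓v.
  leading term v²: subtract (8/3)·g_3 from 8/3v² - 44/3u + ⅓v → -308/45u + 347/9v
  leading term u: subtract (308/135)·r from -308/45u + 347/9v → 2741/135v
  leading term v: subtract (⅕)·m_5 from 2741/135v → 0
  remainder 0.

S(g_3,r): leading monomials are coprime, so the S-polynomial reduces to 0 (Buchberger's first criterion).
S(g_1,m_5): leading monomials are coprime, so the S-polynomial reduces to 0 (Buchberger's first criterion).
S(g_2,m_5): lcm = uv. S = -44/3u + ⅓v.
  leading term u: subtract (44/9)·r from -44/3u + ⅓v → -349/9v
  leading term v: subtract (-1047/2741)·m_5 from -349/9v → 0
  remainder 0.

S(g_3,m_5): lcm = v². S = -44/15u - 43/3v.
  leading term u: subtract (44/45)·r from -44/15u - 43/3v → -997/45v
  leading term v: subtract (-2991/13705)·m_5 from -997/45v → 0
  remainder 0.

S(r,m_5): leading monomials are coprime, so the S-polynomial reduces to 0 (Buchberger's first criterion).
Every S-polynomial of the final basis reduces to 0, so we have a Gröbner basis.
Inter-reduce: drop elements whose leading term is divisible by another's, tail-reduce, and make monic.
Reduced Gröbner basis: {u, v}.
The reduced Gröbner basis of I + (p) is {u, v} ≠ {1}, a proper ideal, so the enlarged system stays consistent: p is independent of I, with normal form -3u + 8v.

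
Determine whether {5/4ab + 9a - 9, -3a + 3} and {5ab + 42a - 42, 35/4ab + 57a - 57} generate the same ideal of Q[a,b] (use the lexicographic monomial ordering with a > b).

Yes, the ideals are equal.

For a fixed monomial order, each ideal has a unique reduced Gröbner basis; comparing bases decides equality.
Buchberger on the first generating set:
f_1 = 5/4ab + 9a - 9, LT = ab.
f_2 = -3a + 3, LT = a.

S(f_1,f_2): lcm = ab. S = 36/5a + b - 36/5.
  reduce S modulo (f_1, f_2):
  remainder b ≠ 0; add g_3 = b to the basis.

The other S-polynomials (S(f_1,g_3), S(f_2,g_3)) all reduce to 0 modulo the current basis, so we have a Gröbner basis.
Inter-reduce: drop elements whose leading term is divisible by another's, tail-reduce, and make monic.
Reduced Gröbner basis: {a - 1, b}.

Buchberger on the second generating set:
h_1 = 5ab + 42a - 42, LT = ab.
h_2 = 35/4ab + 57a - 57, LT = ab.

S(h_1,h_2): lcm = ab. S = 66/35a - 66/35.
  reduce S modulo (h_1, h_2):
  remainder 66/35a - 66/35 ≠ 0; add k_3 = 66/35a - 66/35 to the basis.

S(h_1,k_3): lcm = ab. S = 42/5a + b - 42/5.
  reduce S modulo (h_1, h_2, k_3):
  remainder b ≠ 0; add k_4 = b to the basis.

The other S-polynomials (S(h_2,k_3), S(h_1,k_4), S(h_2,k_4), S(k_3,k_4)) all reduce to 0 modulo the current basis, so we have a Gröbner basis.
Inter-reduce: drop elements whose leading term is divisible by another's, tail-reduce, and make monic.
Reduced Gröbner basis: {a - 1, b}.

The two bases agree; hence the ideals are identical.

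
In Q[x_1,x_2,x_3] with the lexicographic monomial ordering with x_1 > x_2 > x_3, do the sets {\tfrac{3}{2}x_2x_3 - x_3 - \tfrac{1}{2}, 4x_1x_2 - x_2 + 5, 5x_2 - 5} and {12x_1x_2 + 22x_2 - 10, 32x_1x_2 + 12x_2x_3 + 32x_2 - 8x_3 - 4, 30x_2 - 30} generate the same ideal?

Yes, the ideals are equal.

Two ideals are equal iff their reduced Gröbner bases coincide (the reduced basis is unique for a fixed ordering).
Buchberger on the first generating set:
f_1 = \tfrac{3}{2}x_2x_3 - x_3 - \tfrac{1}{2}, LT = x_2x_3.
f_2 = 4x_1x_2 - x_2 + 5, LT = x_1x_2.
f_3 = 5x_2 - 5, LT = x_2.

S(f_1,f_2): lcm = x_1x_2x_3. S = -\tfrac{2}{3}x_1x_3 - \tfrac{1}{3}x_1 + \tfrac{1}{4}x_2x_3 - \tfrac{5}{4}x_3.
  leading term x_1x_3: no divisor's leading term divides it; move -\tfrac{2}{3}x_1x_3 to the remainder.
  leading term x_1: no divisor's leading term divides it; move -\tfrac{1}{3}x_1 to the remainder.
  leading term x_2x_3: subtract (\tfrac{1}{6})·f_1 from \tfrac{1}{4}x_2x_3 - \tfrac{5}{4}x_3 → -\tfrac{13}{12}x_3 + \tfrac{1}{12}
  leading term x_3: no divisor's leading term divides it; move -\tfrac{13}{12}x_3 to the remainder.
  leading term 1: no divisor's leading term divides it; move \tfrac{1}{12} to the remainder.
  remainder -\tfrac{2}{3}x_1x_3 - \tfrac{1}{3}x_1 - \tfrac{13}{12}x_3 + \tfrac{1}{12} ≠ 0; add g_4 = -\tfrac{2}{3}x_1x_3 - \tfrac{1}{3}x_1 - \tfrac{13}{12}x_3 + \tfrac{1}{12} to the basis.

S(f_1,f_3): lcm = x_2x_3. S = \tfrac{1}{3}x_3 - \tfrac{1}{3}.
  leading term x_3: no divisor's leading term divides it; move \tfrac{1}{3}x_3 to the remainder.
  leading term 1: no divisor's leading term divides it; move -\tfrac{1}{3} to the remainder.
  remainder \tfrac{1}{3}x_3 - \tfrac{1}{3} ≠ 0; add g_5 = \tfrac{1}{3}x_3 - \tfrac{1}{3} to the basis.

S(f_2,f_3): lcm = x_1x_2. S = x_1 - \tfrac{1}{4}x_2 + \tfrac{5}{4}.
  leading term x_1: no divisor's leading term divides it; move x_1 to the remainder.
  leading term x_2: subtract (-\tfrac{1}{20})·f_3 from -\tfrac{1}{4}x_2 + \tfrac{5}{4} → 1
  leading term 1: no divisor's leading term divides it; move 1 to the remainder.
  remainder x_1 + 1 ≠ 0; add g_6 = x_1 + 1 to the basis.

The other S-polynomials (S(f_1,g_4), S(f_2,g_4), S(f_3,g_4), S(f_1,g_5), S(f_2,g_5), S(f_3,g_5), S(g_4,g_5), S(f_1,g_6), S(f_2,g_6), S(f_3,g_6), S(g_4,g_6), S(g_5,g_6)) all reduce to 0 modulo the current basis, so we have a Gröbner basis.
Inter-reduce: drop elements whose leading term is divisible by another's, tail-reduce, and make monic.
Reduced Gröbner basis: {x_1 + 1, x_2 - 1, x_3 - 1}.

Buchberger on the second generating set:
h_1 = 12x_1x_2 + 22x_2 - 10, LT = x_1x_2.
h_2 = 32x_1x_2 + 12x_2x_3 + 32x_2 - 8x_3 - 4, LT = x_1x_2.
h_3 = 30x_2 - 30, LT = x_2.

S(h_1,h_2): lcm = x_1x_2. S = -\tfrac{3}{8}x_2x_3 + \tfrac{5}{6}x_2 + \tfrac{1}{4}x_3 - \tfrac{17}{24}.
  leading term x_2x_3: subtract (-\tfrac{1}{80}x_3)·h_3 from -\tfrac{3}{8}x_2x_3 + \tfrac{5}{6}x_2 + \tfrac{1}{4}x_3 - \tfrac{17}{24} → \tfrac{5}{6}x_2 - \tfrac{1}{8}x_3 - \tfrac{17}{24}
  leading term x_2: subtract (\tfrac{1}{36})·h_3 from \tfrac{5}{6}x_2 - \tfrac{1}{8}x_3 - \tfrac{17}{24} → -\tfrac{1}{8}x_3 + \tfrac{1}{8}
  leading term x_3: no divisor's leading term divides it; move -\tfrac{1}{8}x_3 to the remainder.
  leading term 1: no divisor's leading term divides it; move \tfrac{1}{8} to the remainder.
  remainder -\tfrac{1}{8}x_3 + \tfrac{1}{8} ≠ 0; add k_4 = -\tfrac{1}{8}x_3 + \tfrac{1}{8} to the basis.

S(h_1,h_3): lcm = x_1x_2. S = x_1 + \tfrac{11}{6}x_2 - \tfrac{5}{6}.
  leading term x_1: no divisor's leading term divides it; move x_1 to the remainder.
  leading term x_2: subtract (\tfrac{11}{180})·h_3 from \tfrac{11}{6}x_2 - \tfrac{5}{6} → 1
  leading term 1: no divisor's leading term divides it; move 1 to the remainder.
  remainder x_1 + 1 ≠ 0; add k_5 = x_1 + 1 to the basis.

The other S-polynomials (S(h_2,h_3), S(h_1,k_4), S(h_2,k_4), S(h_3,k_4), S(h_1,k_5), S(h_2,k_5), S(h_3,k_5), S(k_4,k_5)) all reduce to 0 modulo the current basis, so we have a Gröbner basis.
Inter-reduce: drop elements whose leading term is divisible by another's, tail-reduce, and make monic.
Reduced Gröbner basis: {x_1 + 1, x_2 - 1, x_3 - 1}.

Same reduced basis, so the two generating sets span the same ideal.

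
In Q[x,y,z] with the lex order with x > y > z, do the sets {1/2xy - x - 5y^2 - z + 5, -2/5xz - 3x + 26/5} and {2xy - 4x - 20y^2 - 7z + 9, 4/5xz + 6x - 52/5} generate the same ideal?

Equality of ideals is decidable: compute both reduced Gröbner bases (unique for the ordering) and check whether they agree.
Buchberger on the first generating set:
f_1 = 1/2xy - x - 5y^2 - z + 5, LT = xy.
f_2 = -2/5xz - 3x + 26/5, LT = xz.

S(f_1,f_2): lcm = xyz. S = -15/2xy - 2xz - 10y^2z + 13y - 2z^2 + 10z.
  leading term xy: subtract (-15)·f_1 from -15/2xy - 2xz - 10y^2z + 13y - 2z^2 + 10z → -2xz - 15x - 10y^2z - 75y^2 + 13y - 2z^2 - 5z + 75
  leading term xz: subtract (5)·f_2 from -2xz - 15x - 10y^2z - 75y^2 + 13y - 2z^2 - 5z + 75 → -10y^2z - 75y^2 + 13y - 2z^2 - 5z + 49
  leading term y^2z: no divisor's leading term divides it; move -10y^2z to the remainder.
  leading term y^2: no divisor's leading term divides it; move -75y^2 to the remainder.
  leading term y: no divisor's leading term divides it; move 13y to the remainder.
  leading term z^2: no divisor's leading term divides it; move -2z^2 to the remainder.
  leading term z: no divisor's leading term divides it; move -5z to the remainder.
  leading term 1: no divisor's leading term divides it; move 49 to the remainder.
  remainder -10y^2z - 75y^2 + 13y - 2z^2 - 5z + 49 ≠ 0; add g_3 = -10y^2z - 75y^2 + 13y - 2z^2 - 5z + 49 to the basis.

The other S-polynomials (S(f_1,g_3), S(f_2,g_3)) all reduce to 0 modulo the current basis, so we have a Gröbner basis.
Inter-reduce: drop elements whose leading term is divisible by another's, tail-reduce, and make monic.
Reduced Gröbner basis: {xy - 2x - 10y^2 - 2z + 10, xz + 15/2x - 13, y^2z + 15/2y^2 - 13/10y + 1/5z^2 + 1/2z - 49/10}.

Buchberger on the second generating set:
h_1 = 2xy - 4x - 20y^2 - 7z + 9, LT = xy.
h_2 = 4/5xz + 6x - 52/5, LT = xz.

S(h_1,h_2): lcm = xyz. S = -15/2xy - 2xz - 10y^2z + 13y - 7/2z^2 + 9/2z.
  leading term xy: subtract (-15/4)·h_1 from -15/2xy - 2xz - 10y^2z + 13y - 7/2z^2 + 9/2z → -2xz - 15x - 10y^2z - 75y^2 + 13y - 7/2z^2 - 87/4z + 135/4
  leading term xz: subtract (-5/2)·h_2 from -2xz - 15x - 10y^2z - 75y^2 + 13y - 7/2z^2 - 87/4z + 135/4 → -10y^2z - 75y^2 + 13y - 7/2z^2 - 87/4z + 31/4
  leading term y^2z: no divisor's leading term divides it; move -10y^2z to the remainder.
  leading term y^2: no divisor's leading term divides it; move -75y^2 to the remainder.
  leading term y: no divisor's leading term divides it; move 13y to the remainder.
  leading term z^2: no divisor's leading term divides it; move -7/2z^2 to the remainder.
  leading term z: no divisor's leading term divides it; move -87/4z to the remainder.
  leading term 1: no divisor's leading term divides it; move 31/4 to the remainder.
  remainder -10y^2z - 75y^2 + 13y - 7/2z^2 - 87/4z + 31/4 ≠ 0; add k_3 = -10y^2z - 75y^2 + 13y - 7/2z^2 - 87/4z + 31/4 to the basis.

The other S-polynomials (S(h_1,k_3), S(h_2,k_3)) all reduce to 0 modulo the current basis, so we have a Gröbner basis.
Inter-reduce: drop elements whose leading term is divisible by another's, tail-reduce, and make monic.
Reduced Gröbner basis: {xy - 2x - 10y^2 - 7/2z + 9/2, xz + 15/2x - 13, y^2z + 15/2y^2 - 13/10y + 7/20z^2 + 87/40z - 31/40}.

Since the reduced bases disagree, the two ideals are not the same.
The same test decides containment: I ⊆ J iff every generator of I reduces to 0 modulo a Gröbner basis of J.

No, the ideals differ.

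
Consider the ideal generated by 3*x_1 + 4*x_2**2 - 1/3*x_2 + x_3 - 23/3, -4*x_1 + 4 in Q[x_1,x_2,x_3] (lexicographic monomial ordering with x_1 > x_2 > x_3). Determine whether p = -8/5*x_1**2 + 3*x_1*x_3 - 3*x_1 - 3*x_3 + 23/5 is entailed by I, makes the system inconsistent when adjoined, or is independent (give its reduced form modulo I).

-8/5*x_1**2 + 3*x_1*x_3 - 3*x_1 - 3*x_3 + 23/5 lies in I (it reduces to 0).

First compute the reduced Gröbner basis of I by Buchberger's algorithm.
f_1 = 3*x_1 + 4*x_2**2 - 1/3*x_2 + x_3 - 23/3, LT = x_1.
f_2 = -4*x_1 + 4, LT = x_1.

S(f_1,f_2): lcm = x_1. S = 4/3*x_2**2 - 1/9*x_2 + 1/3*x_3 - 14/9.
  reduce S modulo (f_1, f_2):
  remainder 4/3*x_2**2 - 1/9*x_2 + 1/3*x_3 - 14/9 ≠ 0; add h_3 = 4/3*x_2**2 - 1/9*x_2 + 1/3*x_3 - 14/9 to the basis.

The other S-polynomials (S(f_1,h_3), S(f_2,h_3)) all reduce to 0 modulo the current basis, so we have a Gröbner basis.
Inter-reduce: drop elements whose leading term is divisible by another's, tail-reduce, and make monic.
Reduced Gröbner basis: {x_1 - 1, x_2**2 - 1/12*x_2 + 1/4*x_3 - 7/6}.
Label its elements g_1 = x_1 - 1, g_2 = x_2**2 - 1/12*x_2 + 1/4*x_3 - 7/6.

Reduce p = -8/5*x_1**2 + 3*x_1*x_3 - 3*x_1 - 3*x_3 + 23/5 modulo G:
  leading term x_1**2: subtract (-8/5*x_1)·g_1 from -8/5*x_1**2 + 3*x_1*x_3 - 3*x_1 - 3*x_3 + 23/5 → 3*x_1*x_3 - 23/5*x_1 - 3*x_3 + 23/5
  leading term x_1*x_3: subtract (3*x_3)·g_1 from 3*x_1*x_3 - 23/5*x_1 - 3*x_3 + 23/5 → -23/5*x_1 + 23/5
  leading term x_1: subtract (-23/5)·g_1 from -23/5*x_1 + 23/5 → 0
  normal form = 0.
Since the normal form is 0, p ∈ I.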